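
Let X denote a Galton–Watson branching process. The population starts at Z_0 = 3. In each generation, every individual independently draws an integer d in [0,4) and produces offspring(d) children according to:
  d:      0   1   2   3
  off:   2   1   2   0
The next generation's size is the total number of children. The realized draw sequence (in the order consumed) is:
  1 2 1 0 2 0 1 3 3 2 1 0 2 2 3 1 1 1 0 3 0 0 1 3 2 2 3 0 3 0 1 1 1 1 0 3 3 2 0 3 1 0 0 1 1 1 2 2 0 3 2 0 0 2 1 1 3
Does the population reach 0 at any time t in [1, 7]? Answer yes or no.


gen 0: Z_0=3, draws=[1, 2, 1], offspring=[1, 2, 1], Z_1=4
gen 1: Z_1=4, draws=[0, 2, 0, 1], offspring=[2, 2, 2, 1], Z_2=7
gen 2: Z_2=7, draws=[3, 3, 2, 1, 0, 2, 2], offspring=[0, 0, 2, 1, 2, 2, 2], Z_3=9
gen 3: Z_3=9, draws=[3, 1, 1, 1, 0, 3, 0, 0, 1], offspring=[0, 1, 1, 1, 2, 0, 2, 2, 1], Z_4=10
gen 4: Z_4=10, draws=[3, 2, 2, 3, 0, 3, 0, 1, 1, 1], offspring=[0, 2, 2, 0, 2, 0, 2, 1, 1, 1], Z_5=11
gen 5: Z_5=11, draws=[1, 0, 3, 3, 2, 0, 3, 1, 0, 0, 1], offspring=[1, 2, 0, 0, 2, 2, 0, 1, 2, 2, 1], Z_6=13
gen 6: Z_6=13, draws=[1, 1, 2, 2, 0, 3, 2, 0, 0, 2, 1, 1, 3], offspring=[1, 1, 2, 2, 2, 0, 2, 2, 2, 2, 1, 1, 0], Z_7=18

no


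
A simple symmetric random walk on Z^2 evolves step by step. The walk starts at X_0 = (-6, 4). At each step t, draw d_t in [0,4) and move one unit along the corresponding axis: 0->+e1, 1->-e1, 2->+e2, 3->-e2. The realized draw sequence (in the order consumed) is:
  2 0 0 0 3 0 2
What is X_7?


t=0: X=(-6, 4), d=2 → +e2, X_1=(-6, 5)
t=1: X=(-6, 5), d=0 → +e1, X_2=(-5, 5)
t=2: X=(-5, 5), d=0 → +e1, X_3=(-4, 5)
t=3: X=(-4, 5), d=0 → +e1, X_4=(-3, 5)
t=4: X=(-3, 5), d=3 → -e2, X_5=(-3, 4)
t=5: X=(-3, 4), d=0 → +e1, X_6=(-2, 4)
t=6: X=(-2, 4), d=2 → +e2, X_7=(-2, 5)

(-2, 5)


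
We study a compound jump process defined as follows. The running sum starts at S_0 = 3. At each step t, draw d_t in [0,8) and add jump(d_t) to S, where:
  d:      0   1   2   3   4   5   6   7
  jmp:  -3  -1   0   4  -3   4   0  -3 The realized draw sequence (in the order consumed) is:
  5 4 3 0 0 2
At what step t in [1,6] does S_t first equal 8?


t=0: S=3, d=5, jump=4, S_1=7
t=1: S=7, d=4, jump=-3, S_2=4
t=2: S=4, d=3, jump=4, S_3=8
t=3: S=8, d=0, jump=-3, S_4=5
t=4: S=5, d=0, jump=-3, S_5=2
t=5: S=2, d=2, jump=0, S_6=2

3


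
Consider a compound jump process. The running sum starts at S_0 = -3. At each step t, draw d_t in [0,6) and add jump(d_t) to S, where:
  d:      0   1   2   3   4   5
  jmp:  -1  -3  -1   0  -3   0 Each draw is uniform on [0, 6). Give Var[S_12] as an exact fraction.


56/3

Outcome values over d=0..5: [-1, -3, -1, 0, -3, 0]
Σy = -8, Σy² = 20, M = 6
μ = -8/6 = -4/3,  σ² = 20/6 − (-4/3)² = 14/9
Independent increments: Var[S_12] = 12·σ² = 12·(14/9) = 56/3


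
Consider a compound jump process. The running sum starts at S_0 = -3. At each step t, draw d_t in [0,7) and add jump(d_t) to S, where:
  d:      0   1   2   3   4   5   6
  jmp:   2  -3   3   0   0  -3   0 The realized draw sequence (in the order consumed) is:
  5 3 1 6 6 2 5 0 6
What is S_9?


-7

t=0: S=-3, d=5, jump=-3, S_1=-6
t=1: S=-6, d=3, jump=0, S_2=-6
t=2: S=-6, d=1, jump=-3, S_3=-9
t=3: S=-9, d=6, jump=0, S_4=-9
t=4: S=-9, d=6, jump=0, S_5=-9
t=5: S=-9, d=2, jump=3, S_6=-6
t=6: S=-6, d=5, jump=-3, S_7=-9
t=7: S=-9, d=0, jump=2, S_8=-7
t=8: S=-7, d=6, jump=0, S_9=-7


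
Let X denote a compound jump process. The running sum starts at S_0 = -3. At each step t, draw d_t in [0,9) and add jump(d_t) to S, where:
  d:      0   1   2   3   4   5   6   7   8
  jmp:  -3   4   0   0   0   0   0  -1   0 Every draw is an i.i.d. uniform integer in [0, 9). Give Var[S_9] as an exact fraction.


Outcome values over d=0..8: [-3, 4, 0, 0, 0, 0, 0, -1, 0]
Σy = 0, Σy² = 26, M = 9
μ = 0/9 = 0,  σ² = 26/9 − (0)² = 26/9
Independent increments: Var[S_9] = 9·σ² = 9·(26/9) = 26

26


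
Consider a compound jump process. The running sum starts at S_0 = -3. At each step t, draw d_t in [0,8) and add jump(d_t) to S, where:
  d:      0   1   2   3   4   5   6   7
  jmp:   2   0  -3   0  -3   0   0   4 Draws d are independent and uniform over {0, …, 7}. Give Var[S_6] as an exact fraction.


57/2

Outcome values over d=0..7: [2, 0, -3, 0, -3, 0, 0, 4]
Σy = 0, Σy² = 38, M = 8
μ = 0/8 = 0,  σ² = 38/8 − (0)² = 19/4
Independent increments: Var[S_6] = 6·σ² = 6·(19/4) = 57/2


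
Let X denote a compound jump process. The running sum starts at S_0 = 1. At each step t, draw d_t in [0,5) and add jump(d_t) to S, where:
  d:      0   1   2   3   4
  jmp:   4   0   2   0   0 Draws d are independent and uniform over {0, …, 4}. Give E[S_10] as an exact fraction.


13

Outcome values over d=0..4: [4, 0, 2, 0, 0]
Σy = 6, Σy² = 20, M = 5
μ = 6/5 = 6/5,  σ² = 20/5 − (6/5)² = 64/25
E[S_10] = 1 + 10·(6/5) = 13


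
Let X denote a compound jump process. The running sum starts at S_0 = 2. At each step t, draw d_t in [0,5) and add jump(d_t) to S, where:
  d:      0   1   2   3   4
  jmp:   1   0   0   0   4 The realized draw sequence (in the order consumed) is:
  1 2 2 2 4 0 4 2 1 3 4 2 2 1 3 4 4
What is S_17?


23

t=0: S=2, d=1, jump=0, S_1=2
t=1: S=2, d=2, jump=0, S_2=2
t=2: S=2, d=2, jump=0, S_3=2
t=3: S=2, d=2, jump=0, S_4=2
t=4: S=2, d=4, jump=4, S_5=6
t=5: S=6, d=0, jump=1, S_6=7
t=6: S=7, d=4, jump=4, S_7=11
t=7: S=11, d=2, jump=0, S_8=11
t=8: S=11, d=1, jump=0, S_9=11
t=9: S=11, d=3, jump=0, S_10=11
t=10: S=11, d=4, jump=4, S_11=15
t=11: S=15, d=2, jump=0, S_12=15
t=12: S=15, d=2, jump=0, S_13=15
t=13: S=15, d=1, jump=0, S_14=15
t=14: S=15, d=3, jump=0, S_15=15
t=15: S=15, d=4, jump=4, S_16=19
t=16: S=19, d=4, jump=4, S_17=23


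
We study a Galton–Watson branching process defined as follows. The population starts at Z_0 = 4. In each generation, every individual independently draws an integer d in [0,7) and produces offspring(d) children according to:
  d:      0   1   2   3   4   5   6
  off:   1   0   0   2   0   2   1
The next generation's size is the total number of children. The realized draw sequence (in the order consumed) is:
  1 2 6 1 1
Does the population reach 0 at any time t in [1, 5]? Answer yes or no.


gen 0: Z_0=4, draws=[1, 2, 6, 1], offspring=[0, 0, 1, 0], Z_1=1
gen 1: Z_1=1, draws=[1], offspring=[0], Z_2=0
gen 2: Z_2=0, draws=[], offspring=[], Z_3=0
gen 3: Z_3=0, draws=[], offspring=[], Z_4=0
gen 4: Z_4=0, draws=[], offspring=[], Z_5=0

yes


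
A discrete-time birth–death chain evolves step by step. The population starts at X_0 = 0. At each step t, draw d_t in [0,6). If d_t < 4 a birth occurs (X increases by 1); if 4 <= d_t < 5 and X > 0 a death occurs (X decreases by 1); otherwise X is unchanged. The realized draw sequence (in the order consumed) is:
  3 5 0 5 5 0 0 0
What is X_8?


t=0: X=0, d=3 → birth, X_1=1
t=1: X=1, d=5 → hold, X_2=1
t=2: X=1, d=0 → birth, X_3=2
t=3: X=2, d=5 → hold, X_4=2
t=4: X=2, d=5 → hold, X_5=2
t=5: X=2, d=0 → birth, X_6=3
t=6: X=3, d=0 → birth, X_7=4
t=7: X=4, d=0 → birth, X_8=5

5


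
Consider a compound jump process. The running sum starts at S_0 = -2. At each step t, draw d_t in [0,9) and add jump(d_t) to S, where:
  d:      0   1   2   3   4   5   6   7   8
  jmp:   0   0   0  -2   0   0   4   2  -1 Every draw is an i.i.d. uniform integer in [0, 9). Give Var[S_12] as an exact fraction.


32

Outcome values over d=0..8: [0, 0, 0, -2, 0, 0, 4, 2, -1]
Σy = 3, Σy² = 25, M = 9
μ = 3/9 = 1/3,  σ² = 25/9 − (1/3)² = 8/3
Independent increments: Var[S_12] = 12·σ² = 12·(8/3) = 32


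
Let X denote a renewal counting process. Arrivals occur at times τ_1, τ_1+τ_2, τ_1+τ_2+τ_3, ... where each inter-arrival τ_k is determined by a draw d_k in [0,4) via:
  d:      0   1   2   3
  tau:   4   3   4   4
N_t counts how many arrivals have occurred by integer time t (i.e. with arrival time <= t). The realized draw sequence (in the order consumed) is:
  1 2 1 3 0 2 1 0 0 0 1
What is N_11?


draw d_1=1: τ_1=3, arrival time A_1=3
draw d_2=2: τ_2=4, arrival time A_2=7
draw d_3=1: τ_3=3, arrival time A_3=10
draw d_4=3: τ_4=4, arrival time A_4=14
draw d_5=0: τ_5=4, arrival time A_5=18
draw d_6=2: τ_6=4, arrival time A_6=22
draw d_7=1: τ_7=3, arrival time A_7=25
draw d_8=0: τ_8=4, arrival time A_8=29
draw d_9=0: τ_9=4, arrival time A_9=33
draw d_10=0: τ_10=4, arrival time A_10=37
draw d_11=1: τ_11=3, arrival time A_11=40
N_t over t=0..11: 0:0 1:0 2:0 3:1 4:1 5:1 6:1 7:2 8:2 9:2 10:3 11:3

3


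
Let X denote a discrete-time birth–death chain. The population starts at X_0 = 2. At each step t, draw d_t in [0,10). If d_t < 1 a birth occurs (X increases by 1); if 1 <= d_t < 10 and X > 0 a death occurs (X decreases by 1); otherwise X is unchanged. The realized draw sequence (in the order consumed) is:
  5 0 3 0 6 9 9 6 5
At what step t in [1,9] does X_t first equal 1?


t=0: X=2, d=5 → death, X_1=1
t=1: X=1, d=0 → birth, X_2=2
t=2: X=2, d=3 → death, X_3=1
t=3: X=1, d=0 → birth, X_4=2
t=4: X=2, d=6 → death, X_5=1
t=5: X=1, d=9 → death, X_6=0
t=6: X=0, d=9 → hold, X_7=0
t=7: X=0, d=6 → hold, X_8=0
t=8: X=0, d=5 → hold, X_9=0

1


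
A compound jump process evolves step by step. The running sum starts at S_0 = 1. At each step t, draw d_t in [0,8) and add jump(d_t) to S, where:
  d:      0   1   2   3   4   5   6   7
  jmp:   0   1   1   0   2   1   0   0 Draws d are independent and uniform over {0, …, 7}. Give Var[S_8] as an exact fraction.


31/8

Outcome values over d=0..7: [0, 1, 1, 0, 2, 1, 0, 0]
Σy = 5, Σy² = 7, M = 8
μ = 5/8 = 5/8,  σ² = 7/8 − (5/8)² = 31/64
Independent increments: Var[S_8] = 8·σ² = 8·(31/64) = 31/8


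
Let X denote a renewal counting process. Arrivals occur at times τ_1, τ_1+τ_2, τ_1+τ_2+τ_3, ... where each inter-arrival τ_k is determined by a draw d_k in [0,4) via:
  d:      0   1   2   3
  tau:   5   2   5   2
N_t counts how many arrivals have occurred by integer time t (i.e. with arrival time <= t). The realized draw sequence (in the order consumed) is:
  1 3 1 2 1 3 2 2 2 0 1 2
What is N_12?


4

draw d_1=1: τ_1=2, arrival time A_1=2
draw d_2=3: τ_2=2, arrival time A_2=4
draw d_3=1: τ_3=2, arrival time A_3=6
draw d_4=2: τ_4=5, arrival time A_4=11
draw d_5=1: τ_5=2, arrival time A_5=13
draw d_6=3: τ_6=2, arrival time A_6=15
draw d_7=2: τ_7=5, arrival time A_7=20
draw d_8=2: τ_8=5, arrival time A_8=25
draw d_9=2: τ_9=5, arrival time A_9=30
draw d_10=0: τ_10=5, arrival time A_10=35
draw d_11=1: τ_11=2, arrival time A_11=37
draw d_12=2: τ_12=5, arrival time A_12=42
N_t over t=0..12: 0:0 1:0 2:1 3:1 4:2 5:2 6:3 7:3 8:3 9:3 10:3 11:4 12:4


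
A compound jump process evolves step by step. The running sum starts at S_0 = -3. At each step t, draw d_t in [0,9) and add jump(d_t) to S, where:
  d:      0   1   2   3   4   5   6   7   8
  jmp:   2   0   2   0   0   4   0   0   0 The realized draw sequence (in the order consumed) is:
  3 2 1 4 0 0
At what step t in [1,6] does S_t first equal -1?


2

t=0: S=-3, d=3, jump=0, S_1=-3
t=1: S=-3, d=2, jump=2, S_2=-1
t=2: S=-1, d=1, jump=0, S_3=-1
t=3: S=-1, d=4, jump=0, S_4=-1
t=4: S=-1, d=0, jump=2, S_5=1
t=5: S=1, d=0, jump=2, S_6=3


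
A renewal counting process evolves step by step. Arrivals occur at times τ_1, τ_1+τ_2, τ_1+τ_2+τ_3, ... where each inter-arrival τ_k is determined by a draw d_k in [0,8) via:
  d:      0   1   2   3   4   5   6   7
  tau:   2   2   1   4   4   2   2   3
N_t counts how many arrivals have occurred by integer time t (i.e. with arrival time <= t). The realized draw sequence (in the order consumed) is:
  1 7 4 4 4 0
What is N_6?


draw d_1=1: τ_1=2, arrival time A_1=2
draw d_2=7: τ_2=3, arrival time A_2=5
draw d_3=4: τ_3=4, arrival time A_3=9
draw d_4=4: τ_4=4, arrival time A_4=13
draw d_5=4: τ_5=4, arrival time A_5=17
draw d_6=0: τ_6=2, arrival time A_6=19
N_t over t=0..6: 0:0 1:0 2:1 3:1 4:1 5:2 6:2

2


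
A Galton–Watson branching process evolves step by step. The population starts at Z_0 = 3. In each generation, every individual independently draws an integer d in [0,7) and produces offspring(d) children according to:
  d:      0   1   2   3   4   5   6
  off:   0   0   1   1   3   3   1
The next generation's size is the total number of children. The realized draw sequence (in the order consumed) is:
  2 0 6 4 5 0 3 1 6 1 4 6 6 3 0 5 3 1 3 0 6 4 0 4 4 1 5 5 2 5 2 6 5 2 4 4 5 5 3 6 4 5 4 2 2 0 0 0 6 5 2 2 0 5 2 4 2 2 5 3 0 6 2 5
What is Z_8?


gen 0: Z_0=3, draws=[2, 0, 6], offspring=[1, 0, 1], Z_1=2
gen 1: Z_1=2, draws=[4, 5], offspring=[3, 3], Z_2=6
gen 2: Z_2=6, draws=[0, 3, 1, 6, 1, 4], offspring=[0, 1, 0, 1, 0, 3], Z_3=5
gen 3: Z_3=5, draws=[6, 6, 3, 0, 5], offspring=[1, 1, 1, 0, 3], Z_4=6
gen 4: Z_4=6, draws=[3, 1, 3, 0, 6, 4], offspring=[1, 0, 1, 0, 1, 3], Z_5=6
gen 5: Z_5=6, draws=[0, 4, 4, 1, 5, 5], offspring=[0, 3, 3, 0, 3, 3], Z_6=12
gen 6: Z_6=12, draws=[2, 5, 2, 6, 5, 2, 4, 4, 5, 5, 3, 6], offspring=[1, 3, 1, 1, 3, 1, 3, 3, 3, 3, 1, 1], Z_7=24
gen 7: Z_7=24, draws=[4, 5, 4, 2, 2, 0, 0, 0, 6, 5, 2, 2, 0, 5, 2, 4, 2, 2, 5, 3, 0, 6, 2, 5], offspring=[3, 3, 3, 1, 1, 0, 0, 0, 1, 3, 1, 1, 0, 3, 1, 3, 1, 1, 3, 1, 0, 1, 1, 3], Z_8=35

35


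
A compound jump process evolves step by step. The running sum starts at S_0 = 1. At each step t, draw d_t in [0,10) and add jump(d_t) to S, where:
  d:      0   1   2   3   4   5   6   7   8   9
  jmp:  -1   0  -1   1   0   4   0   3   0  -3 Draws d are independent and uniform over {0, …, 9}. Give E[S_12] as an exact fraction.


Outcome values over d=0..9: [-1, 0, -1, 1, 0, 4, 0, 3, 0, -3]
Σy = 3, Σy² = 37, M = 10
μ = 3/10 = 3/10,  σ² = 37/10 − (3/10)² = 361/100
E[S_12] = 1 + 12·(3/10) = 23/5

23/5


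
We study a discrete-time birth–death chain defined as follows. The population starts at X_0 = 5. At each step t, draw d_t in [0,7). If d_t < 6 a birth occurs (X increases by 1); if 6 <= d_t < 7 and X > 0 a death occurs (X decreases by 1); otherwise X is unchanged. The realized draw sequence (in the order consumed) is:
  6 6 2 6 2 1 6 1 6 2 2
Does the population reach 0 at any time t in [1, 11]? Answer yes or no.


no

t=0: X=5, d=6 → death, X_1=4
t=1: X=4, d=6 → death, X_2=3
t=2: X=3, d=2 → birth, X_3=4
t=3: X=4, d=6 → death, X_4=3
t=4: X=3, d=2 → birth, X_5=4
t=5: X=4, d=1 → birth, X_6=5
t=6: X=5, d=6 → death, X_7=4
t=7: X=4, d=1 → birth, X_8=5
t=8: X=5, d=6 → death, X_9=4
t=9: X=4, d=2 → birth, X_10=5
t=10: X=5, d=2 → birth, X_11=6


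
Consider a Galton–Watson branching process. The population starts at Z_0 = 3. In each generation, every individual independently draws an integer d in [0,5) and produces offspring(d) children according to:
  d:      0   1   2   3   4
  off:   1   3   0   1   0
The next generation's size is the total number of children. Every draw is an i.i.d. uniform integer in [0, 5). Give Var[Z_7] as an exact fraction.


Outcome values over d=0..4: [1, 3, 0, 1, 0]
Σy = 5, Σy² = 11, M = 5
μ = 5/5 = 1,  σ² = 11/5 − (1)² = 6/5
V_0 = 0, E_0 = 3
V_1 = 6/5·E_0 + (1)²·V_0 = 18/5;  E_1 = 3
V_2 = 6/5·E_1 + (1)²·V_1 = 36/5;  E_2 = 3
V_3 = 6/5·E_2 + (1)²·V_2 = 54/5;  E_3 = 3
V_4 = 6/5·E_3 + (1)²·V_3 = 72/5;  E_4 = 3
V_5 = 6/5·E_4 + (1)²·V_4 = 18;  E_5 = 3
V_6 = 6/5·E_5 + (1)²·V_5 = 108/5;  E_6 = 3
V_7 = 6/5·E_6 + (1)²·V_6 = 126/5;  E_7 = 3

126/5


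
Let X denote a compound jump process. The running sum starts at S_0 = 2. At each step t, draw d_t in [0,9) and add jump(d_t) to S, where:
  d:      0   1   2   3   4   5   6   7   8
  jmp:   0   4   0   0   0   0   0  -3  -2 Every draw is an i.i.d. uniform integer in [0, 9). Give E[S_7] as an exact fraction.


11/9

Outcome values over d=0..8: [0, 4, 0, 0, 0, 0, 0, -3, -2]
Σy = -1, Σy² = 29, M = 9
μ = -1/9 = -1/9,  σ² = 29/9 − (-1/9)² = 260/81
E[S_7] = 2 + 7·(-1/9) = 11/9


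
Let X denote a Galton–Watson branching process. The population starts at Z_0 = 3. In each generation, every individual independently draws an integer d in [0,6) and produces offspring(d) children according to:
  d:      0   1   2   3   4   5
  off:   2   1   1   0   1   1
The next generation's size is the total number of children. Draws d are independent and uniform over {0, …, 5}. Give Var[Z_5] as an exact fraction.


5

Outcome values over d=0..5: [2, 1, 1, 0, 1, 1]
Σy = 6, Σy² = 8, M = 6
μ = 6/6 = 1,  σ² = 8/6 − (1)² = 1/3
V_0 = 0, E_0 = 3
V_1 = 1/3·E_0 + (1)²·V_0 = 1;  E_1 = 3
V_2 = 1/3·E_1 + (1)²·V_1 = 2;  E_2 = 3
V_3 = 1/3·E_2 + (1)²·V_2 = 3;  E_3 = 3
V_4 = 1/3·E_3 + (1)²·V_3 = 4;  E_4 = 3
V_5 = 1/3·E_4 + (1)²·V_4 = 5;  E_5 = 3


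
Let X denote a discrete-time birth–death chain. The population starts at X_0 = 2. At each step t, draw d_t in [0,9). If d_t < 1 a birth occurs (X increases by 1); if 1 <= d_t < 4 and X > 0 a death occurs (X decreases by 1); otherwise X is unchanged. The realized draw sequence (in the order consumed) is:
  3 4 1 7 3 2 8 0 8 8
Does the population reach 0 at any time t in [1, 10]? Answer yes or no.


t=0: X=2, d=3 → death, X_1=1
t=1: X=1, d=4 → hold, X_2=1
t=2: X=1, d=1 → death, X_3=0
t=3: X=0, d=7 → hold, X_4=0
t=4: X=0, d=3 → hold, X_5=0
t=5: X=0, d=2 → hold, X_6=0
t=6: X=0, d=8 → hold, X_7=0
t=7: X=0, d=0 → birth, X_8=1
t=8: X=1, d=8 → hold, X_9=1
t=9: X=1, d=8 → hold, X_10=1

yes


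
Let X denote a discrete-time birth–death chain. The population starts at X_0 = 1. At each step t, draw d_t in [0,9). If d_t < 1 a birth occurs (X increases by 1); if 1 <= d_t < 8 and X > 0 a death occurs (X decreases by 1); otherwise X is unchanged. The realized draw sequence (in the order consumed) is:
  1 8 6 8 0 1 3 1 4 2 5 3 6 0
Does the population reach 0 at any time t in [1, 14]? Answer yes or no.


t=0: X=1, d=1 → death, X_1=0
t=1: X=0, d=8 → hold, X_2=0
t=2: X=0, d=6 → hold, X_3=0
t=3: X=0, d=8 → hold, X_4=0
t=4: X=0, d=0 → birth, X_5=1
t=5: X=1, d=1 → death, X_6=0
t=6: X=0, d=3 → hold, X_7=0
t=7: X=0, d=1 → hold, X_8=0
t=8: X=0, d=4 → hold, X_9=0
t=9: X=0, d=2 → hold, X_10=0
t=10: X=0, d=5 → hold, X_11=0
t=11: X=0, d=3 → hold, X_12=0
t=12: X=0, d=6 → hold, X_13=0
t=13: X=0, d=0 → birth, X_14=1

yes


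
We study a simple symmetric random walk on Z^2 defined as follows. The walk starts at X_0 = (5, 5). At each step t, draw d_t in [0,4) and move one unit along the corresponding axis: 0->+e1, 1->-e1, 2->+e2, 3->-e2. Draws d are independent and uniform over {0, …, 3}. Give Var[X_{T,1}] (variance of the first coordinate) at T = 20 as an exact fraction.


Outcome values over d=0..3: [1, -1, 0, 0]
Σy = 0, Σy² = 2, M = 4
μ = 0/4 = 0,  σ² = 2/4 − (0)² = 1/2
Independent increments: Var[X_20] = 20·σ² = 20·(1/2) = 10

10


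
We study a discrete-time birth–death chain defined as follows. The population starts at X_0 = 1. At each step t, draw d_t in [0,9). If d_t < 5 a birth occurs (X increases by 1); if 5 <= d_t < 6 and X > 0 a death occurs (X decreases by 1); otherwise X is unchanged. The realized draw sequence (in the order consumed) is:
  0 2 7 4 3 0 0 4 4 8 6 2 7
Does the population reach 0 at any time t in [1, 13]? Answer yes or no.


no

t=0: X=1, d=0 → birth, X_1=2
t=1: X=2, d=2 → birth, X_2=3
t=2: X=3, d=7 → hold, X_3=3
t=3: X=3, d=4 → birth, X_4=4
t=4: X=4, d=3 → birth, X_5=5
t=5: X=5, d=0 → birth, X_6=6
t=6: X=6, d=0 → birth, X_7=7
t=7: X=7, d=4 → birth, X_8=8
t=8: X=8, d=4 → birth, X_9=9
t=9: X=9, d=8 → hold, X_10=9
t=10: X=9, d=6 → hold, X_11=9
t=11: X=9, d=2 → birth, X_12=10
t=12: X=10, d=7 → hold, X_13=10


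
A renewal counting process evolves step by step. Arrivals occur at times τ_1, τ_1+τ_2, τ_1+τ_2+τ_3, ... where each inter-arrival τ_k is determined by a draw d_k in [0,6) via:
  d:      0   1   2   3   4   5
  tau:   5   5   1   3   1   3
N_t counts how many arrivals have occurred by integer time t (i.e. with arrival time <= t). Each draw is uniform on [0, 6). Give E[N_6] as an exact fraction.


Inter-arrival values over d=0..5: [5, 5, 1, 3, 1, 3]
Each d has probability 1/6, so the pmf of τ is: f(1) = 1/3, f(3) = 1/3, f(5) = 1/3
Renewal equation for m(n) = E[N_n]: condition on τ_1 = k (if k <= n, one arrival plus a fresh copy on the remaining n−k steps): m(n) = F(n) + Σ_{k<=n} f(k)·m(n−k), where F(n) = P(τ <= n) and m(0) = 0
m(1) = F(1) = 1/3
m(2) = F(2) + f(1)·m(1) = 1/3 + 1/3·1/3 = 4/9
m(3) = F(3) + f(1)·m(2) = 2/3 + 1/3·4/9 = 22/27
m(4) = F(4) + f(1)·m(3) + f(3)·m(1) = 2/3 + 1/3·22/27 + 1/3·1/3 = 85/81
m(5) = F(5) + f(1)·m(4) + f(3)·m(2) = 1 + 1/3·85/81 + 1/3·4/9 = 364/243
m(6) = F(6) + f(1)·m(5) + f(3)·m(3) + f(5)·m(1) = 1 + 1/3·364/243 + 1/3·22/27 + 1/3·1/3 = 1372/729
E[N_6] = m(6) = 1372/729

1372/729


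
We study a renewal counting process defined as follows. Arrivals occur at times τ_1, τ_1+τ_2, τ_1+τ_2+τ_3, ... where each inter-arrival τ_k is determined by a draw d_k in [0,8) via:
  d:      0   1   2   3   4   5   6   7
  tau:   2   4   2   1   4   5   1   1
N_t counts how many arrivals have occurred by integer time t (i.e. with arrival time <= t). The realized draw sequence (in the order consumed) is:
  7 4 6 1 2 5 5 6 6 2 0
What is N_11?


draw d_1=7: τ_1=1, arrival time A_1=1
draw d_2=4: τ_2=4, arrival time A_2=5
draw d_3=6: τ_3=1, arrival time A_3=6
draw d_4=1: τ_4=4, arrival time A_4=10
draw d_5=2: τ_5=2, arrival time A_5=12
draw d_6=5: τ_6=5, arrival time A_6=17
draw d_7=5: τ_7=5, arrival time A_7=22
draw d_8=6: τ_8=1, arrival time A_8=23
draw d_9=6: τ_9=1, arrival time A_9=24
draw d_10=2: τ_10=2, arrival time A_10=26
draw d_11=0: τ_11=2, arrival time A_11=28
N_t over t=0..11: 0:0 1:1 2:1 3:1 4:1 5:2 6:3 7:3 8:3 9:3 10:4 11:4

4


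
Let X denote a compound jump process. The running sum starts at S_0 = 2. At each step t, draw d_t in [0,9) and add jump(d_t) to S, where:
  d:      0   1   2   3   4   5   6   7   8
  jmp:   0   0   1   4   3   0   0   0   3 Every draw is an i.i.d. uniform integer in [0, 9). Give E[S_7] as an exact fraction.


Outcome values over d=0..8: [0, 0, 1, 4, 3, 0, 0, 0, 3]
Σy = 11, Σy² = 35, M = 9
μ = 11/9 = 11/9,  σ² = 35/9 − (11/9)² = 194/81
E[S_7] = 2 + 7·(11/9) = 95/9

95/9


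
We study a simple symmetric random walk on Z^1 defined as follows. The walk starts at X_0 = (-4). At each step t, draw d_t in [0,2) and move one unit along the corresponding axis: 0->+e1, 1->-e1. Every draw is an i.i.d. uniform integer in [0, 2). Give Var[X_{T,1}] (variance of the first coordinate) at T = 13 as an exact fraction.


13

Outcome values over d=0..1: [1, -1]
Σy = 0, Σy² = 2, M = 2
μ = 0/2 = 0,  σ² = 2/2 − (0)² = 1
Independent increments: Var[X_13] = 13·σ² = 13·(1) = 13


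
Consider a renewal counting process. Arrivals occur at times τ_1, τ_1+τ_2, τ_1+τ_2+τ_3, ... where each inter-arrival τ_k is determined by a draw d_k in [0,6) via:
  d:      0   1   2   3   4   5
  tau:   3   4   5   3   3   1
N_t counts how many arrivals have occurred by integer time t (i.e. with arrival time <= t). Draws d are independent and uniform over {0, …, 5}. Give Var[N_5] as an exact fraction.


18461615/60466176

Inter-arrival values over d=0..5: [3, 4, 5, 3, 3, 1]
Each d has probability 1/6, so the pmf of τ is: f(1) = 1/6, f(3) = 1/2, f(4) = 1/6, f(5) = 1/6
Let p_n(j) = P(N_n = j), with p_0 = [1]. Condition on τ_1: p_n(0) = P(τ > n), and for j >= 1, p_n(j) = Σ_{k<=n} f(k)·p_{n−k}(j−1)
p_1 = [5/6, 1/6]  (j = 0..1)
p_2 = [5/6, 5/36, 1/36]  (j = 0..2)
p_3 = [1/3, 23/36, 5/216, 1/216]  (j = 0..3)
p_4 = [1/6, 23/36, 41/216, 5/1296, 1/1296]  (j = 0..4)
p_5 = [0, 3/4, 11/54, 59/1296, 5/7776, 1/7776]  (j = 0..5)
E[N_5] = Σ j·p_5(j) = 10087/7776;  E[N_5²] = Σ j²·p_5(j) = 5153/2592
Var[N_5] = 5153/2592 − (10087/7776)² = 18461615/60466176


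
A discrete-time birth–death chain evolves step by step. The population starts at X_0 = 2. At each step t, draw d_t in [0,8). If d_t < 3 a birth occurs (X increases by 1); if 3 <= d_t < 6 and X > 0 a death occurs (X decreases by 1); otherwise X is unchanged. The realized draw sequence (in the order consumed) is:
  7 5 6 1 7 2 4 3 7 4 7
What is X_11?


0

t=0: X=2, d=7 → hold, X_1=2
t=1: X=2, d=5 → death, X_2=1
t=2: X=1, d=6 → hold, X_3=1
t=3: X=1, d=1 → birth, X_4=2
t=4: X=2, d=7 → hold, X_5=2
t=5: X=2, d=2 → birth, X_6=3
t=6: X=3, d=4 → death, X_7=2
t=7: X=2, d=3 → death, X_8=1
t=8: X=1, d=7 → hold, X_9=1
t=9: X=1, d=4 → death, X_10=0
t=10: X=0, d=7 → hold, X_11=0


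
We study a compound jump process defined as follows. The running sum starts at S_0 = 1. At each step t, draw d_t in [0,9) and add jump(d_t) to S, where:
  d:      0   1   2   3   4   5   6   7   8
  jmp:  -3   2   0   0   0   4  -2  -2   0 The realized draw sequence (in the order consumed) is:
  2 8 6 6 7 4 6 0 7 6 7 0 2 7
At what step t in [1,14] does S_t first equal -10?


8

t=0: S=1, d=2, jump=0, S_1=1
t=1: S=1, d=8, jump=0, S_2=1
t=2: S=1, d=6, jump=-2, S_3=-1
t=3: S=-1, d=6, jump=-2, S_4=-3
t=4: S=-3, d=7, jump=-2, S_5=-5
t=5: S=-5, d=4, jump=0, S_6=-5
t=6: S=-5, d=6, jump=-2, S_7=-7
t=7: S=-7, d=0, jump=-3, S_8=-10
t=8: S=-10, d=7, jump=-2, S_9=-12
t=9: S=-12, d=6, jump=-2, S_10=-14
t=10: S=-14, d=7, jump=-2, S_11=-16
t=11: S=-16, d=0, jump=-3, S_12=-19
t=12: S=-19, d=2, jump=0, S_13=-19
t=13: S=-19, d=7, jump=-2, S_14=-21


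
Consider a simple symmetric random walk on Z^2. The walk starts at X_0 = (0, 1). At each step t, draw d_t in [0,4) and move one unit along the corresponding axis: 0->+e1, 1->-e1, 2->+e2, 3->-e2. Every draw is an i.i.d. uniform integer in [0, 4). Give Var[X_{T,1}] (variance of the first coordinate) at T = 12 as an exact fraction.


6

Outcome values over d=0..3: [1, -1, 0, 0]
Σy = 0, Σy² = 2, M = 4
μ = 0/4 = 0,  σ² = 2/4 − (0)² = 1/2
Independent increments: Var[X_12] = 12·σ² = 12·(1/2) = 6


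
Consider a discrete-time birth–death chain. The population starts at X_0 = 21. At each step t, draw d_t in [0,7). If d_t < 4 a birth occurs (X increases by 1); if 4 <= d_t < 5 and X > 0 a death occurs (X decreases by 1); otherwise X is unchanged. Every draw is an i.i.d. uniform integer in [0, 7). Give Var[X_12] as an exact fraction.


X can drop by at most 1 per step and X_0 = 21 > T = 12, so X_t >= 21 − t >= 9 > 0 for every t <= 12: the floor at 0 (the 'and X > 0' condition) never binds. Hence X_12 = X_0 + Σ_{t<12} Y_t with i.i.d. increments Y_t = y(d_t) ∈ {+1, −1, 0}.
Outcome values over d=0..6: [1, 1, 1, 1, -1, 0, 0]
Σy = 3, Σy² = 5, M = 7
μ = 3/7 = 3/7,  σ² = 5/7 − (3/7)² = 26/49
Independent increments: Var[X_12] = 12·σ² = 12·(26/49) = 312/49

312/49


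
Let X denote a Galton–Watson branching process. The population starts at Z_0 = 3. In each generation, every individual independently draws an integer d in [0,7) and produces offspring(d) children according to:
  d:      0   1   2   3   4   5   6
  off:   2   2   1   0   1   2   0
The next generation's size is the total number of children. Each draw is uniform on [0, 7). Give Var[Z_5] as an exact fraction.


6668378112/282475249

Outcome values over d=0..6: [2, 2, 1, 0, 1, 2, 0]
Σy = 8, Σy² = 14, M = 7
μ = 8/7 = 8/7,  σ² = 14/7 − (8/7)² = 34/49
V_0 = 0, E_0 = 3
V_1 = 34/49·E_0 + (8/7)²·V_0 = 102/49;  E_1 = 24/7
V_2 = 34/49·E_1 + (8/7)²·V_1 = 12240/2401;  E_2 = 192/49
V_3 = 34/49·E_2 + (8/7)²·V_2 = 1103232/117649;  E_3 = 1536/343
V_4 = 34/49·E_3 + (8/7)²·V_3 = 88519680/5764801;  E_4 = 12288/2401
V_5 = 34/49·E_4 + (8/7)²·V_4 = 6668378112/282475249;  E_5 = 98304/16807


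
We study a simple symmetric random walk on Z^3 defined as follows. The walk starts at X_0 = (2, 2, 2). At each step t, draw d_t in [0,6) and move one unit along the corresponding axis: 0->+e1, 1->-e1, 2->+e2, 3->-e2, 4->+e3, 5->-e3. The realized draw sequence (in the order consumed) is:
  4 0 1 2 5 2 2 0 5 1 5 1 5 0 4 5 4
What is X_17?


t=0: X=(2, 2, 2), d=4 → +e3, X_1=(2, 2, 3)
t=1: X=(2, 2, 3), d=0 → +e1, X_2=(3, 2, 3)
t=2: X=(3, 2, 3), d=1 → -e1, X_3=(2, 2, 3)
t=3: X=(2, 2, 3), d=2 → +e2, X_4=(2, 3, 3)
t=4: X=(2, 3, 3), d=5 → -e3, X_5=(2, 3, 2)
t=5: X=(2, 3, 2), d=2 → +e2, X_6=(2, 4, 2)
t=6: X=(2, 4, 2), d=2 → +e2, X_7=(2, 5, 2)
t=7: X=(2, 5, 2), d=0 → +e1, X_8=(3, 5, 2)
t=8: X=(3, 5, 2), d=5 → -e3, X_9=(3, 5, 1)
t=9: X=(3, 5, 1), d=1 → -e1, X_10=(2, 5, 1)
t=10: X=(2, 5, 1), d=5 → -e3, X_11=(2, 5, 0)
t=11: X=(2, 5, 0), d=1 → -e1, X_12=(1, 5, 0)
t=12: X=(1, 5, 0), d=5 → -e3, X_13=(1, 5, -1)
t=13: X=(1, 5, -1), d=0 → +e1, X_14=(2, 5, -1)
t=14: X=(2, 5, -1), d=4 → +e3, X_15=(2, 5, 0)
t=15: X=(2, 5, 0), d=5 → -e3, X_16=(2, 5, -1)
t=16: X=(2, 5, -1), d=4 → +e3, X_17=(2, 5, 0)

(2, 5, 0)


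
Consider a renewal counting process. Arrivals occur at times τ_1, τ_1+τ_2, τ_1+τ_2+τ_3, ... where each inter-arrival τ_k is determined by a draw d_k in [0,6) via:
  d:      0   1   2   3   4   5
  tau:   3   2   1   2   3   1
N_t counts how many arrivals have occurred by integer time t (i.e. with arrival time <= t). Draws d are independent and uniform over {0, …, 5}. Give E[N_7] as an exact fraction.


Inter-arrival values over d=0..5: [3, 2, 1, 2, 3, 1]
Each d has probability 1/6, so the pmf of τ is: f(1) = 1/3, f(2) = 1/3, f(3) = 1/3
Renewal equation for m(n) = E[N_n]: condition on τ_1 = k (if k <= n, one arrival plus a fresh copy on the remaining n−k steps): m(n) = F(n) + Σ_{k<=n} f(k)·m(n−k), where F(n) = P(τ <= n) and m(0) = 0
m(1) = F(1) = 1/3
m(2) = F(2) + f(1)·m(1) = 2/3 + 1/3·1/3 = 7/9
m(3) = F(3) + f(1)·m(2) + f(2)·m(1) = 1 + 1/3·7/9 + 1/3·1/3 = 37/27
m(4) = F(4) + f(1)·m(3) + f(2)·m(2) + f(3)·m(1) = 1 + 1/3·37/27 + 1/3·7/9 + 1/3·1/3 = 148/81
m(5) = F(5) + f(1)·m(4) + f(2)·m(3) + f(3)·m(2) = 1 + 1/3·148/81 + 1/3·37/27 + 1/3·7/9 = 565/243
m(6) = F(6) + f(1)·m(5) + f(2)·m(4) + f(3)·m(3) = 1 + 1/3·565/243 + 1/3·148/81 + 1/3·37/27 = 2071/729
m(7) = F(7) + f(1)·m(6) + f(2)·m(5) + f(3)·m(4) = 1 + 1/3·2071/729 + 1/3·565/243 + 1/3·148/81 = 7285/2187
E[N_7] = m(7) = 7285/2187

7285/2187


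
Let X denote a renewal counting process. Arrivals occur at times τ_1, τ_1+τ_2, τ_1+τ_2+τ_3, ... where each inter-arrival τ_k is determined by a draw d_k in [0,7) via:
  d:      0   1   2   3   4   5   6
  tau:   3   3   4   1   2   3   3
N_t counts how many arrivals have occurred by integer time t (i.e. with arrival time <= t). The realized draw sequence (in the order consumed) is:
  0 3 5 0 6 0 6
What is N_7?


3

draw d_1=0: τ_1=3, arrival time A_1=3
draw d_2=3: τ_2=1, arrival time A_2=4
draw d_3=5: τ_3=3, arrival time A_3=7
draw d_4=0: τ_4=3, arrival time A_4=10
draw d_5=6: τ_5=3, arrival time A_5=13
draw d_6=0: τ_6=3, arrival time A_6=16
draw d_7=6: τ_7=3, arrival time A_7=19
N_t over t=0..7: 0:0 1:0 2:0 3:1 4:2 5:2 6:2 7:3


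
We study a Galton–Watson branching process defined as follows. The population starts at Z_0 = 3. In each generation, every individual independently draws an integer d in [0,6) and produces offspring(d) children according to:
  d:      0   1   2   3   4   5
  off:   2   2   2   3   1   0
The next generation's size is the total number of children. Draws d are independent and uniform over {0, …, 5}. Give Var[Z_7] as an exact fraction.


4746125000/1594323

Outcome values over d=0..5: [2, 2, 2, 3, 1, 0]
Σy = 10, Σy² = 22, M = 6
μ = 10/6 = 5/3,  σ² = 22/6 − (5/3)² = 8/9
V_0 = 0, E_0 = 3
V_1 = 8/9·E_0 + (5/3)²·V_0 = 8/3;  E_1 = 5
V_2 = 8/9·E_1 + (5/3)²·V_1 = 320/27;  E_2 = 25/3
V_3 = 8/9·E_2 + (5/3)²·V_2 = 9800/243;  E_3 = 125/9
V_4 = 8/9·E_3 + (5/3)²·V_3 = 272000/2187;  E_4 = 625/27
V_5 = 8/9·E_4 + (5/3)²·V_4 = 7205000/19683;  E_5 = 3125/81
V_6 = 8/9·E_5 + (5/3)²·V_5 = 186200000/177147;  E_6 = 15625/243
V_7 = 8/9·E_6 + (5/3)²·V_6 = 4746125000/1594323;  E_7 = 78125/729


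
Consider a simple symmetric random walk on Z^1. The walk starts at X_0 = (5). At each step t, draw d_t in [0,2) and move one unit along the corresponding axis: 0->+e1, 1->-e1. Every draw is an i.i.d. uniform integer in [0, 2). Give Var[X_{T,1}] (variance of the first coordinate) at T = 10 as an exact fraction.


10

Outcome values over d=0..1: [1, -1]
Σy = 0, Σy² = 2, M = 2
μ = 0/2 = 0,  σ² = 2/2 − (0)² = 1
Independent increments: Var[X_10] = 10·σ² = 10·(1) = 10


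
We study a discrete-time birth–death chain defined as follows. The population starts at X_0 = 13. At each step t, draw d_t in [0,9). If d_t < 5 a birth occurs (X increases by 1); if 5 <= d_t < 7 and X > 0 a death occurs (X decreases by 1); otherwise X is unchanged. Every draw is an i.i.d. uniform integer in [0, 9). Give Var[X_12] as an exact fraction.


X can drop by at most 1 per step and X_0 = 13 > T = 12, so X_t >= 13 − t >= 1 > 0 for every t <= 12: the floor at 0 (the 'and X > 0' condition) never binds. Hence X_12 = X_0 + Σ_{t<12} Y_t with i.i.d. increments Y_t = y(d_t) ∈ {+1, −1, 0}.
Outcome values over d=0..8: [1, 1, 1, 1, 1, -1, -1, 0, 0]
Σy = 3, Σy² = 7, M = 9
μ = 3/9 = 1/3,  σ² = 7/9 − (1/3)² = 2/3
Independent increments: Var[X_12] = 12·σ² = 12·(2/3) = 8

8


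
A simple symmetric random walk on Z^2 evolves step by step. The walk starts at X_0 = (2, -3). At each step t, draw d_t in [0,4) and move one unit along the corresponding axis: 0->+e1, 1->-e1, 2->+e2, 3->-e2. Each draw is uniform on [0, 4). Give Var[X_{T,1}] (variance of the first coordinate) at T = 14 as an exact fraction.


Outcome values over d=0..3: [1, -1, 0, 0]
Σy = 0, Σy² = 2, M = 4
μ = 0/4 = 0,  σ² = 2/4 − (0)² = 1/2
Independent increments: Var[X_14] = 14·σ² = 14·(1/2) = 7

7


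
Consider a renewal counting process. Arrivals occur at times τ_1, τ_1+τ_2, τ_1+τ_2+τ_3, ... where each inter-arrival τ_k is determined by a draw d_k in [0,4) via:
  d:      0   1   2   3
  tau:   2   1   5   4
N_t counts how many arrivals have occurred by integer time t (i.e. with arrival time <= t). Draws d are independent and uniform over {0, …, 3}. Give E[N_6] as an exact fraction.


7561/4096

Inter-arrival values over d=0..3: [2, 1, 5, 4]
Each d has probability 1/4, so the pmf of τ is: f(1) = 1/4, f(2) = 1/4, f(4) = 1/4, f(5) = 1/4
Renewal equation for m(n) = E[N_n]: condition on τ_1 = k (if k <= n, one arrival plus a fresh copy on the remaining n−k steps): m(n) = F(n) + Σ_{k<=n} f(k)·m(n−k), where F(n) = P(τ <= n) and m(0) = 0
m(1) = F(1) = 1/4
m(2) = F(2) + f(1)·m(1) = 1/2 + 1/4·1/4 = 9/16
m(3) = F(3) + f(1)·m(2) + f(2)·m(1) = 1/2 + 1/4·9/16 + 1/4·1/4 = 45/64
m(4) = F(4) + f(1)·m(3) + f(2)·m(2) = 3/4 + 1/4·45/64 + 1/4·9/16 = 273/256
m(5) = F(5) + f(1)·m(4) + f(2)·m(3) + f(4)·m(1) = 1 + 1/4·273/256 + 1/4·45/64 + 1/4·1/4 = 1541/1024
m(6) = F(6) + f(1)·m(5) + f(2)·m(4) + f(4)·m(2) + f(5)·m(1) = 1 + 1/4·1541/1024 + 1/4·273/256 + 1/4·9/16 + 1/4·1/4 = 7561/4096
E[N_6] = m(6) = 7561/4096


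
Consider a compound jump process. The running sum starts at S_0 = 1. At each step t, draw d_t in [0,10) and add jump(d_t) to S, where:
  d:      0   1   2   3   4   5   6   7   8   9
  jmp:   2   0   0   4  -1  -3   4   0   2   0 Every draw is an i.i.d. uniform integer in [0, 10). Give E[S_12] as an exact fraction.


Outcome values over d=0..9: [2, 0, 0, 4, -1, -3, 4, 0, 2, 0]
Σy = 8, Σy² = 50, M = 10
μ = 8/10 = 4/5,  σ² = 50/10 − (4/5)² = 109/25
E[S_12] = 1 + 12·(4/5) = 53/5

53/5


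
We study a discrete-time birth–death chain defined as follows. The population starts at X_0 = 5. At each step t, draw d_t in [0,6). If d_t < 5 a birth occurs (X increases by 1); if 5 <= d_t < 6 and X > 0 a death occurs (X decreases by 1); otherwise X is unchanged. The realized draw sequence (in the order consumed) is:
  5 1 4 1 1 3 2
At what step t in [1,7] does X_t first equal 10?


t=0: X=5, d=5 → death, X_1=4
t=1: X=4, d=1 → birth, X_2=5
t=2: X=5, d=4 → birth, X_3=6
t=3: X=6, d=1 → birth, X_4=7
t=4: X=7, d=1 → birth, X_5=8
t=5: X=8, d=3 → birth, X_6=9
t=6: X=9, d=2 → birth, X_7=10

7


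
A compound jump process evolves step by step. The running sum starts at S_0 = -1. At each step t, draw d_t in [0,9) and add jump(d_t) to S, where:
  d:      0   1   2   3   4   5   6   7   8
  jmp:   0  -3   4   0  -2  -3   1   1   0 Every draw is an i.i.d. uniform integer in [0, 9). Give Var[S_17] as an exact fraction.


Outcome values over d=0..8: [0, -3, 4, 0, -2, -3, 1, 1, 0]
Σy = -2, Σy² = 40, M = 9
μ = -2/9 = -2/9,  σ² = 40/9 − (-2/9)² = 356/81
Independent increments: Var[S_17] = 17·σ² = 17·(356/81) = 6052/81

6052/81


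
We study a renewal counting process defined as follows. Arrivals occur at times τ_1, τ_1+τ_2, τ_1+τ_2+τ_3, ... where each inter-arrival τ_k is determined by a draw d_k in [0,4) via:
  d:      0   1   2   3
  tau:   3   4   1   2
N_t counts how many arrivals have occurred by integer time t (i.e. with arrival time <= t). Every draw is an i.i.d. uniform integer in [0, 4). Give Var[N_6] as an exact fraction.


11254191/16777216

Inter-arrival values over d=0..3: [3, 4, 1, 2]
Each d has probability 1/4, so the pmf of τ is: f(1) = 1/4, f(2) = 1/4, f(3) = 1/4, f(4) = 1/4
Let p_n(j) = P(N_n = j), with p_0 = [1]. Condition on τ_1: p_n(0) = P(τ > n), and for j >= 1, p_n(j) = Σ_{k<=n} f(k)·p_{n−k}(j−1)
p_1 = [3/4, 1/4]  (j = 0..1)
p_2 = [1/2, 7/16, 1/16]  (j = 0..2)
p_3 = [1/4, 9/16, 11/64, 1/64]  (j = 0..3)
p_4 = [0, 5/8, 5/16, 15/256, 1/256]  (j = 0..4)
p_5 = [0, 3/8, 15/32, 35/256, 19/1024, 1/1024]  (j = 0..5)
p_6 = [0, 3/16, 1/2, 65/256, 27/512, 23/4096, 1/4096]  (j = 0..6)
E[N_6] = Σ j·p_6(j) = 8969/4096;  E[N_6²] = Σ j²·p_6(j) = 22387/4096
Var[N_6] = 22387/4096 − (8969/4096)² = 11254191/16777216


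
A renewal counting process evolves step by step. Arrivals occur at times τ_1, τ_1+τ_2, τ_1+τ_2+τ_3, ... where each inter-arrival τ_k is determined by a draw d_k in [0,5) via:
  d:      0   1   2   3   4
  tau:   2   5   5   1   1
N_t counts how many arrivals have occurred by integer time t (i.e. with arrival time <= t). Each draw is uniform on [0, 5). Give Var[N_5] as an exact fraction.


Inter-arrival values over d=0..4: [2, 5, 5, 1, 1]
Each d has probability 1/5, so the pmf of τ is: f(1) = 2/5, f(2) = 1/5, f(5) = 2/5
Let p_n(j) = P(N_n = j), with p_0 = [1]. Condition on τ_1: p_n(0) = P(τ > n), and for j >= 1, p_n(j) = Σ_{k<=n} f(k)·p_{n−k}(j−1)
p_1 = [3/5, 2/5]  (j = 0..1)
p_2 = [2/5, 11/25, 4/25]  (j = 0..2)
p_3 = [2/5, 7/25, 32/125, 8/125]  (j = 0..3)
p_4 = [2/5, 6/25, 1/5, 84/625, 16/625]  (j = 0..4)
p_5 = [0, 16/25, 19/125, 82/625, 208/3125, 32/3125]  (j = 0..5)
E[N_5] = Σ j·p_5(j) = 5172/3125;  E[N_5²] = Σ j²·p_5(j) = 11718/3125
Var[N_5] = 11718/3125 − (5172/3125)² = 9869166/9765625

9869166/9765625


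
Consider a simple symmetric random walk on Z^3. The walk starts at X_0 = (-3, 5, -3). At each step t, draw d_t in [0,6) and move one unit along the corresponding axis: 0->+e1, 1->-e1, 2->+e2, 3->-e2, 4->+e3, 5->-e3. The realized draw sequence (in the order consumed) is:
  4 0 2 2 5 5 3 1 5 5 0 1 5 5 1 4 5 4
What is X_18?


t=0: X=(-3, 5, -3), d=4 → +e3, X_1=(-3, 5, -2)
t=1: X=(-3, 5, -2), d=0 → +e1, X_2=(-2, 5, -2)
t=2: X=(-2, 5, -2), d=2 → +e2, X_3=(-2, 6, -2)
t=3: X=(-2, 6, -2), d=2 → +e2, X_4=(-2, 7, -2)
t=4: X=(-2, 7, -2), d=5 → -e3, X_5=(-2, 7, -3)
t=5: X=(-2, 7, -3), d=5 → -e3, X_6=(-2, 7, -4)
t=6: X=(-2, 7, -4), d=3 → -e2, X_7=(-2, 6, -4)
t=7: X=(-2, 6, -4), d=1 → -e1, X_8=(-3, 6, -4)
t=8: X=(-3, 6, -4), d=5 → -e3, X_9=(-3, 6, -5)
t=9: X=(-3, 6, -5), d=5 → -e3, X_10=(-3, 6, -6)
t=10: X=(-3, 6, -6), d=0 → +e1, X_11=(-2, 6, -6)
t=11: X=(-2, 6, -6), d=1 → -e1, X_12=(-3, 6, -6)
t=12: X=(-3, 6, -6), d=5 → -e3, X_13=(-3, 6, -7)
t=13: X=(-3, 6, -7), d=5 → -e3, X_14=(-3, 6, -8)
t=14: X=(-3, 6, -8), d=1 → -e1, X_15=(-4, 6, -8)
t=15: X=(-4, 6, -8), d=4 → +e3, X_16=(-4, 6, -7)
t=16: X=(-4, 6, -7), d=5 → -e3, X_17=(-4, 6, -8)
t=17: X=(-4, 6, -8), d=4 → +e3, X_18=(-4, 6, -7)

(-4, 6, -7)


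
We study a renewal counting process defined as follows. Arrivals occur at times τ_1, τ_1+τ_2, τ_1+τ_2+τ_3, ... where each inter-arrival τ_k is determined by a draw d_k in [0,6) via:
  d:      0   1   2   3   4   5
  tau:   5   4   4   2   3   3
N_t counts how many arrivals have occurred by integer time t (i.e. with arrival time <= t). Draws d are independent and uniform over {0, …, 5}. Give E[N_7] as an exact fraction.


361/216

Inter-arrival values over d=0..5: [5, 4, 4, 2, 3, 3]
Each d has probability 1/6, so the pmf of τ is: f(2) = 1/6, f(3) = 1/3, f(4) = 1/3, f(5) = 1/6
Renewal equation for m(n) = E[N_n]: condition on τ_1 = k (if k <= n, one arrival plus a fresh copy on the remaining n−k steps): m(n) = F(n) + Σ_{k<=n} f(k)·m(n−k), where F(n) = P(τ <= n) and m(0) = 0
m(1) = F(1) = 0
m(2) = F(2) = 1/6
m(3) = F(3) = 1/2
m(4) = F(4) + f(2)·m(2) = 5/6 + 1/6·1/6 = 31/36
m(5) = F(5) + f(2)·m(3) + f(3)·m(2) = 1 + 1/6·1/2 + 1/3·1/6 = 41/36
m(6) = F(6) + f(2)·m(4) + f(3)·m(3) + f(4)·m(2) = 1 + 1/6·31/36 + 1/3·1/2 + 1/3·1/6 = 295/216
m(7) = F(7) + f(2)·m(5) + f(3)·m(4) + f(4)·m(3) + f(5)·m(2) = 1 + 1/6·41/36 + 1/3·31/36 + 1/3·1/2 + 1/6·1/6 = 361/216
E[N_7] = m(7) = 361/216
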